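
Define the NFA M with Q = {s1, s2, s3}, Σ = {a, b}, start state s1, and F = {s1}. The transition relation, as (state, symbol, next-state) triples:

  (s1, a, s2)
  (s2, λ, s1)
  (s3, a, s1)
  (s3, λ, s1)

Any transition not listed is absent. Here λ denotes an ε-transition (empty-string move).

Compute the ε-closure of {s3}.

Begin with {s3}.
ε-move s3 → s1; add s1.

{s1, s3}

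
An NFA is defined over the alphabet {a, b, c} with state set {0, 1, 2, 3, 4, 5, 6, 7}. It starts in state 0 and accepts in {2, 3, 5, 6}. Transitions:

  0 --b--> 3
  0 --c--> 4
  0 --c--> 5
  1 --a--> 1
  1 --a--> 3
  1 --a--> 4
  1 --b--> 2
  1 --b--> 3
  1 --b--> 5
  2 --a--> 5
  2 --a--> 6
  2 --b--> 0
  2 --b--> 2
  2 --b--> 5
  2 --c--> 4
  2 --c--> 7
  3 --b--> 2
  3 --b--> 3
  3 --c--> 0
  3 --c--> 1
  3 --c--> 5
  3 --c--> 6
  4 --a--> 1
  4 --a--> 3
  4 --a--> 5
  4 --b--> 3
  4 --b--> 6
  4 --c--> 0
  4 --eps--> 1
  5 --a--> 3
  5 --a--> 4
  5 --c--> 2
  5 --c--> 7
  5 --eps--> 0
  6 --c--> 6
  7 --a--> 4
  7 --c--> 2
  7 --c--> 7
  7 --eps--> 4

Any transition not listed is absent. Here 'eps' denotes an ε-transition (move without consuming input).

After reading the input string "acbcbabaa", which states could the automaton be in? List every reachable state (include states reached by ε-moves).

∅

Start in {0}.
Read 'a': {0} → ∅.
The set is empty and remains empty for the remaining 8 symbols.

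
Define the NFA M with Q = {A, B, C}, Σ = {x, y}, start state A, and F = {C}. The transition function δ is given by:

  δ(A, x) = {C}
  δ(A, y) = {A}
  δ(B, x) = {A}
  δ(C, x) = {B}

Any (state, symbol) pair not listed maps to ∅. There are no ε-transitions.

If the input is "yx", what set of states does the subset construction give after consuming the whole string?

{C}

Start in {A}.
Read 'y': A→{A}; now {A}.
Read 'x': A→{C}; now {C}.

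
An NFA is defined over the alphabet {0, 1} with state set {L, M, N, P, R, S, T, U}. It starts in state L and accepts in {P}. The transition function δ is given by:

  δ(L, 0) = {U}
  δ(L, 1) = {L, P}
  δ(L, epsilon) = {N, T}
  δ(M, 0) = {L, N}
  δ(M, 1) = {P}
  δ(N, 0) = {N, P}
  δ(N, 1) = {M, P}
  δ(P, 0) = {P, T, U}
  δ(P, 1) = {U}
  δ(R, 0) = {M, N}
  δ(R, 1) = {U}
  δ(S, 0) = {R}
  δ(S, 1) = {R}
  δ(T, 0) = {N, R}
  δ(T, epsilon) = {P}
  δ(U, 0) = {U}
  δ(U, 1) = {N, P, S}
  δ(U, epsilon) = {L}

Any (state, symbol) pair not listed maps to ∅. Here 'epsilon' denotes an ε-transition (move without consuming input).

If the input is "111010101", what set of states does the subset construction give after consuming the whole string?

Start: ε-closure({L}) = {L, N, P, T}.
Read '1': {L, N, P, T} → {L, M, N, P, T, U}.
Read '1': {L, M, N, P, T, U} → {L, M, N, P, S, T, U}.
Read '1': {L, M, N, P, S, T, U} → {L, M, N, P, R, S, T, U}.
Read '0': {L, M, N, P, R, S, T, U} → {L, M, N, P, R, T, U}.
Read '1': {L, M, N, P, R, T, U} → {L, M, N, P, S, T, U}.
Read '0': {L, M, N, P, S, T, U} → {L, N, P, R, T, U}.
Read '1': {L, N, P, R, T, U} → {L, M, N, P, S, T, U}.
Read '0': {L, M, N, P, S, T, U} → {L, N, P, R, T, U}.
Read '1': {L, N, P, R, T, U} → {L, M, N, P, S, T, U}.

{L, M, N, P, S, T, U}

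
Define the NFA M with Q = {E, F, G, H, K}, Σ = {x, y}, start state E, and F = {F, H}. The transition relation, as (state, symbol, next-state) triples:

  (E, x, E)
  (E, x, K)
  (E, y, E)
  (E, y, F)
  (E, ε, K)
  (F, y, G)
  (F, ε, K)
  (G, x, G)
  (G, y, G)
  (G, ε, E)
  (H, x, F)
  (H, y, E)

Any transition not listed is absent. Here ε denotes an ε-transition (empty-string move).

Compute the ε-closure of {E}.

Begin with {E}.
ε-move E → K; add K.

{E, K}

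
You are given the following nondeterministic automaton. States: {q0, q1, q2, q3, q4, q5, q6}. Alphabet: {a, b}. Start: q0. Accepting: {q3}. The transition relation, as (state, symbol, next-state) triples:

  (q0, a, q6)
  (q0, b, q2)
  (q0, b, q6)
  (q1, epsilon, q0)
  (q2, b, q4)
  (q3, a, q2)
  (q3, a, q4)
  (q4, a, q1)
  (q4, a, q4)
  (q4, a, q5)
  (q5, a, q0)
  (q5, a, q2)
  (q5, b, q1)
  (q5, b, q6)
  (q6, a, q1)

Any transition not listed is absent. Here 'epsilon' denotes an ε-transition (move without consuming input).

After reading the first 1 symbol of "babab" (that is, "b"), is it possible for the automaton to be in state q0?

No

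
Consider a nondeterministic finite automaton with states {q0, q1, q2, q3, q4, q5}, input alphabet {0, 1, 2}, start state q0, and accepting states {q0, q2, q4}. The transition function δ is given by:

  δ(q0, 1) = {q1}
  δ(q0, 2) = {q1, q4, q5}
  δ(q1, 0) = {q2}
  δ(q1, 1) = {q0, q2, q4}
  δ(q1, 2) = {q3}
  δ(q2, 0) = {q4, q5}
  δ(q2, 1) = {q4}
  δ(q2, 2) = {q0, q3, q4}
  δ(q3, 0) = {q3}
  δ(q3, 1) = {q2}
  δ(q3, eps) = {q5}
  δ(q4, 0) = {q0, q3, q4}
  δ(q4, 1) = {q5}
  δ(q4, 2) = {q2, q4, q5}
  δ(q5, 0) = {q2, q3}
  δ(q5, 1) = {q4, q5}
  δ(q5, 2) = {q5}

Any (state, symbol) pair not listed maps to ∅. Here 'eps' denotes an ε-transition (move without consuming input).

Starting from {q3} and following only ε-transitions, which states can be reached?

Begin with {q3}.
ε-move q3 → q5; add q5.

{q3, q5}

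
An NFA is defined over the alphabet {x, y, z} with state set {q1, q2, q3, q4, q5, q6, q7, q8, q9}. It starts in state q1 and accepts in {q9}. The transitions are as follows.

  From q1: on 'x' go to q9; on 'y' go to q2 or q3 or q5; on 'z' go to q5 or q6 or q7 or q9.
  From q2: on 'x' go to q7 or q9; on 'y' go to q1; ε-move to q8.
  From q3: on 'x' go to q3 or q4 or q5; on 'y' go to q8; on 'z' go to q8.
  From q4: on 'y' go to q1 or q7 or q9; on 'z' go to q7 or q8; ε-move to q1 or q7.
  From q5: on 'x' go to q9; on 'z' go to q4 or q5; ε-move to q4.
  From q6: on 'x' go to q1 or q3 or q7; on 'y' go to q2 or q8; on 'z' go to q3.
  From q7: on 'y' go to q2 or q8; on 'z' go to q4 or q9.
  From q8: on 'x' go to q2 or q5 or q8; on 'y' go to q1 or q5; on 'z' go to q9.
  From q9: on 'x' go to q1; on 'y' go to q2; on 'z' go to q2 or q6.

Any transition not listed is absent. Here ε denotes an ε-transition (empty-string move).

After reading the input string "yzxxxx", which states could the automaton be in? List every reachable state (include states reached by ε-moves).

{q1, q2, q3, q4, q5, q7, q8, q9}

Start in {q1}.
Read 'y': q1→{q2, q3, q5}; union {q2, q3, q5}; ε-closure = {q1, q2, q3, q4, q5, q7, q8}.
Read 'z': q1→{q5, q6, q7, q9}, q2→∅, q3→{q8}, q4→{q7, q8}, q5→{q4, q5}, q7→{q4, q9}, q8→{q9}; union {q4, q5, q6, q7, q8, q9}; ε-closure = {q1, q4, q5, q6, q7, q8, q9}.
Read 'x': q1→{q9}, q4→∅, q5→{q9}, q6→{q1, q3, q7}, q7→∅, q8→{q2, q5, q8}, q9→{q1}; union {q1, q2, q3, q5, q7, q8, q9}; ε-closure = {q1, q2, q3, q4, q5, q7, q8, q9}.
Read 'x': q1→{q9}, q2→{q7, q9}, q3→{q3, q4, q5}, q4→∅, q5→{q9}, q7→∅, q8→{q2, q5, q8}, q9→{q1}; now {q1, q2, q3, q4, q5, q7, q8, q9}.
Read 'x': q1→{q9}, q2→{q7, q9}, q3→{q3, q4, q5}, q4→∅, q5→{q9}, q7→∅, q8→{q2, q5, q8}, q9→{q1}; now {q1, q2, q3, q4, q5, q7, q8, q9}.
Read 'x': q1→{q9}, q2→{q7, q9}, q3→{q3, q4, q5}, q4→∅, q5→{q9}, q7→∅, q8→{q2, q5, q8}, q9→{q1}; now {q1, q2, q3, q4, q5, q7, q8, q9}.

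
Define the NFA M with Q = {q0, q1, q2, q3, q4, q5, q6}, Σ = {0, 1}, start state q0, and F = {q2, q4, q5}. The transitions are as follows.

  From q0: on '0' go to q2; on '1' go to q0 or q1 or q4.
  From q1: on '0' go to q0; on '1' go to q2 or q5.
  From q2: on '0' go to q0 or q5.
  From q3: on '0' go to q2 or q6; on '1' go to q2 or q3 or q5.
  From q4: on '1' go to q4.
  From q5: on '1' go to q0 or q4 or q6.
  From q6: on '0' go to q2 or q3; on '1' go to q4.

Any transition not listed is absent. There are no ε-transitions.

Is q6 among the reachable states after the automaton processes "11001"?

Start in {q0}.
Read '1': q0→{q0, q1, q4}; now {q0, q1, q4}.
Read '1': q0→{q0, q1, q4}, q1→{q2, q5}, q4→{q4}; now {q0, q1, q2, q4, q5}.
Read '0': q0→{q2}, q1→{q0}, q2→{q0, q5}, q4→∅, q5→∅; now {q0, q2, q5}.
Read '0': q0→{q2}, q2→{q0, q5}, q5→∅; now {q0, q2, q5}.
Read '1': q0→{q0, q1, q4}, q2→∅, q5→{q0, q4, q6}; now {q0, q1, q4, q6}.
State q6 is in {q0, q1, q4, q6}.

Yes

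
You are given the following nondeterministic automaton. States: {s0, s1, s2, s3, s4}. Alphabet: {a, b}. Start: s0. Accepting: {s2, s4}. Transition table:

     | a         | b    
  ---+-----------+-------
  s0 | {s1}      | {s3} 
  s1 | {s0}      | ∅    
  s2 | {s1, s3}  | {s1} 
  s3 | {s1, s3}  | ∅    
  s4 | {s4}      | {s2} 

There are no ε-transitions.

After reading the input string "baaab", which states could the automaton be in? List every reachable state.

{s3}

Start in {s0}.
Read 'b': {s0} → {s3}.
Read 'a': {s3} → {s1, s3}.
Read 'a': {s1, s3} → {s0, s1, s3}.
Read 'a': {s0, s1, s3} → {s0, s1, s3}.
Read 'b': {s0, s1, s3} → {s3}.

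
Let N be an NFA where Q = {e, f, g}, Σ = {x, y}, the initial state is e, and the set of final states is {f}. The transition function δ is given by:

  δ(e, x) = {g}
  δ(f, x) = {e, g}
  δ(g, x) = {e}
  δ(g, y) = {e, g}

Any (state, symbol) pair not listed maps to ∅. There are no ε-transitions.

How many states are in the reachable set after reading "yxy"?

Start in {e}.
Read 'y': e→∅; now ∅.
The set is empty and remains empty for the remaining 2 symbols.
That set has 0 states.

0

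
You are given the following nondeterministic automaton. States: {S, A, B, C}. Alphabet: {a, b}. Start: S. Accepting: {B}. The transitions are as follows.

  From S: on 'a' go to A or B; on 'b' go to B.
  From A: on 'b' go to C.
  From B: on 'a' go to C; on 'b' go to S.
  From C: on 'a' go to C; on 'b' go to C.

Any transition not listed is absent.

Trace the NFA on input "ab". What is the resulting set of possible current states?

Start in {S}.
Read 'a': S→{A, B}; now {A, B}.
Read 'b': A→{C}, B→{S}; now {S, C}.

{S, C}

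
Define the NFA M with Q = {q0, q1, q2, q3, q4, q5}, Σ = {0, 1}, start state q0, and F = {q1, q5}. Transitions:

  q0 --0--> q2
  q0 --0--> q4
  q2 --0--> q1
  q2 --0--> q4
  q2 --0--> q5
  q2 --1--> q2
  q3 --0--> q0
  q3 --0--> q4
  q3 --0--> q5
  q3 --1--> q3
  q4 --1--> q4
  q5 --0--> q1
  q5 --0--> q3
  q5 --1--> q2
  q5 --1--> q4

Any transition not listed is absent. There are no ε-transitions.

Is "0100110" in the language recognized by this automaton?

Yes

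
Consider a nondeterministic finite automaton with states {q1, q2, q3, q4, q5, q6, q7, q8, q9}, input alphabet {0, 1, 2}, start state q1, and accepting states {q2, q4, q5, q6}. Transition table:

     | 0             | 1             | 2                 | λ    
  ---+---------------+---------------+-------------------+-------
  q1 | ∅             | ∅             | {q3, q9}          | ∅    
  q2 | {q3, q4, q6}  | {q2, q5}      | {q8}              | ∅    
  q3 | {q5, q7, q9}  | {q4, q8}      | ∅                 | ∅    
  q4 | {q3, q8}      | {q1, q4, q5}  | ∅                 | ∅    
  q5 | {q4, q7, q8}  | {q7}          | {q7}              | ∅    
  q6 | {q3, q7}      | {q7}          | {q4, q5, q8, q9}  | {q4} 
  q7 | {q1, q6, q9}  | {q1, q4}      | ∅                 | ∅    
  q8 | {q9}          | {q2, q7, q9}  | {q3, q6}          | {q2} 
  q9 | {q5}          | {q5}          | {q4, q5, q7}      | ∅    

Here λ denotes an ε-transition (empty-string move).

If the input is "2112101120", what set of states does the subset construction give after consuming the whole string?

{q1, q2, q3, q4, q5, q6, q7, q8, q9}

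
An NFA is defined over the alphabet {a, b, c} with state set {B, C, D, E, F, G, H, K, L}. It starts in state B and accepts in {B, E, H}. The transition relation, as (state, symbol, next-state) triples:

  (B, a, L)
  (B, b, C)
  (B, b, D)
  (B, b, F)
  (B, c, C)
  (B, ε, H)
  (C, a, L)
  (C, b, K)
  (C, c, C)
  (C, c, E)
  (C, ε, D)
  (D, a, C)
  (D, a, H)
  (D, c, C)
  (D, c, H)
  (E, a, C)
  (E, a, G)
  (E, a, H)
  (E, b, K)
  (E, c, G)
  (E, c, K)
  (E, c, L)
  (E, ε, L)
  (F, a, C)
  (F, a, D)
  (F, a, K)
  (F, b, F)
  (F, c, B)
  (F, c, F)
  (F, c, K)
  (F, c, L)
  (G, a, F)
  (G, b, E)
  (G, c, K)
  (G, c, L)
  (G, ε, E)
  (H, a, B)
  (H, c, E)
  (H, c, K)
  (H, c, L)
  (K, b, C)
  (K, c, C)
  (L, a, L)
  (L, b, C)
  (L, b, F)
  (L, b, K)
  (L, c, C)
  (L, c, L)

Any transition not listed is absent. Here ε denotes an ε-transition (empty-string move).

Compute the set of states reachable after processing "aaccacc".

Start: ε-closure({B}) = {B, H}.
Read 'a': B→{L}, H→{B}; union {B, L}; ε-closure = {B, H, L}.
Read 'a': B→{L}, H→{B}, L→{L}; union {B, L}; ε-closure = {B, H, L}.
Read 'c': B→{C}, H→{E, K, L}, L→{C, L}; union {C, E, K, L}; ε-closure = {C, D, E, K, L}.
Read 'c': C→{C, E}, D→{C, H}, E→{G, K, L}, K→{C}, L→{C, L}; union {C, E, G, H, K, L}; ε-closure = {C, D, E, G, H, K, L}.
Read 'a': C→{L}, D→{C, H}, E→{C, G, H}, G→{F}, H→{B}, K→∅, L→{L}; union {B, C, F, G, H, L}; ε-closure = {B, C, D, E, F, G, H, L}.
Read 'c': B→{C}, C→{C, E}, D→{C, H}, E→{G, K, L}, F→{B, F, K, L}, G→{K, L}, H→{E, K, L}, L→{C, L}; union {B, C, E, F, G, H, K, L}; ε-closure = {B, C, D, E, F, G, H, K, L}.
Read 'c': B→{C}, C→{C, E}, D→{C, H}, E→{G, K, L}, F→{B, F, K, L}, G→{K, L}, H→{E, K, L}, K→{C}, L→{C, L}; union {B, C, E, F, G, H, K, L}; ε-closure = {B, C, D, E, F, G, H, K, L}.

{B, C, D, E, F, G, H, K, L}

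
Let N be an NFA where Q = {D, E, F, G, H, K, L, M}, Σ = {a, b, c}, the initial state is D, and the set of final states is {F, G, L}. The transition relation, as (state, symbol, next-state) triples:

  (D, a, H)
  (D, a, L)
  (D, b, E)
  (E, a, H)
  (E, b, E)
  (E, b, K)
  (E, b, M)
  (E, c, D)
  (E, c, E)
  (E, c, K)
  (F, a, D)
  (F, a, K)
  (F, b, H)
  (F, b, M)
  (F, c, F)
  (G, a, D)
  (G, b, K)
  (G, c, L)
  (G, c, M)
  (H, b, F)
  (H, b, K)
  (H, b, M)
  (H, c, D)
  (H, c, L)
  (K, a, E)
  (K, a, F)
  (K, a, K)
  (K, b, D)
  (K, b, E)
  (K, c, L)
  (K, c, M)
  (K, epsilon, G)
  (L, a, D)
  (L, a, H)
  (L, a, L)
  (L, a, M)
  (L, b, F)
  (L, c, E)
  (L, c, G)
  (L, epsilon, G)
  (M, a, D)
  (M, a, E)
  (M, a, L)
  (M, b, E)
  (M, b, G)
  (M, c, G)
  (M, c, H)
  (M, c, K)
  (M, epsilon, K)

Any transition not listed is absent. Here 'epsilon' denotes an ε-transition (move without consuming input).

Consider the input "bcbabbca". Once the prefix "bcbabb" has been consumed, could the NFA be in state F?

Yes

Start in {D}.
Read 'b': D→{E}; now {E}.
Read 'c': E→{D, E, K}; union {D, E, K}; ε-closure = {D, E, G, K}.
Read 'b': D→{E}, E→{E, K, M}, G→{K}, K→{D, E}; union {D, E, K, M}; ε-closure = {D, E, G, K, M}.
Read 'a': D→{H, L}, E→{H}, G→{D}, K→{E, F, K}, M→{D, E, L}; union {D, E, F, H, K, L}; ε-closure = {D, E, F, G, H, K, L}.
Read 'b': D→{E}, E→{E, K, M}, F→{H, M}, G→{K}, H→{F, K, M}, K→{D, E}, L→{F}; union {D, E, F, H, K, M}; ε-closure = {D, E, F, G, H, K, M}.
Read 'b': D→{E}, E→{E, K, M}, F→{H, M}, G→{K}, H→{F, K, M}, K→{D, E}, M→{E, G}; now {D, E, F, G, H, K, M}.
State F is in {D, E, F, G, H, K, M}.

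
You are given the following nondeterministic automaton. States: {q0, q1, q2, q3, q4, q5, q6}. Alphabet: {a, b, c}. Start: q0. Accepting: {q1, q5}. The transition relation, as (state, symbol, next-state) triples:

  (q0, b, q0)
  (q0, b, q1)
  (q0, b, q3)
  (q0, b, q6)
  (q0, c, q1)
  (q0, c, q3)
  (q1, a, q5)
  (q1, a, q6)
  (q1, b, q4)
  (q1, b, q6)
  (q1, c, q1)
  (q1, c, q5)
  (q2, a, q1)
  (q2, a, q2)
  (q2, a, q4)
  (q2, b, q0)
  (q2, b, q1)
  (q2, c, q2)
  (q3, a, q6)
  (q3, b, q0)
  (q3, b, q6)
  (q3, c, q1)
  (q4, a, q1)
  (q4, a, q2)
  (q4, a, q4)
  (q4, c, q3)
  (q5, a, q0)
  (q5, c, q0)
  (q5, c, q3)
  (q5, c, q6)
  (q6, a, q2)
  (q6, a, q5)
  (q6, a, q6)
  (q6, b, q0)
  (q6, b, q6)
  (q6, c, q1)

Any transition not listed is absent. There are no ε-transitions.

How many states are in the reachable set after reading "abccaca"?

Start in {q0}.
Read 'a': {q0} → ∅.
The set is empty and remains empty for the remaining 6 symbols.
That set has 0 states.

0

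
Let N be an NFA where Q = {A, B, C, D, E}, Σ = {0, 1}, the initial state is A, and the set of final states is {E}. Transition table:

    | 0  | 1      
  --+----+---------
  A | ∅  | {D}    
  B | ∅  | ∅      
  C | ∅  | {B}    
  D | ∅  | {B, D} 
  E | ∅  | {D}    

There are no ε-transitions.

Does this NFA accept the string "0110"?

No

Start in {A}.
Read '0': A→∅; now ∅.
The set is empty and remains empty for the remaining 3 symbols.
The final set ∅ contains no accepting state.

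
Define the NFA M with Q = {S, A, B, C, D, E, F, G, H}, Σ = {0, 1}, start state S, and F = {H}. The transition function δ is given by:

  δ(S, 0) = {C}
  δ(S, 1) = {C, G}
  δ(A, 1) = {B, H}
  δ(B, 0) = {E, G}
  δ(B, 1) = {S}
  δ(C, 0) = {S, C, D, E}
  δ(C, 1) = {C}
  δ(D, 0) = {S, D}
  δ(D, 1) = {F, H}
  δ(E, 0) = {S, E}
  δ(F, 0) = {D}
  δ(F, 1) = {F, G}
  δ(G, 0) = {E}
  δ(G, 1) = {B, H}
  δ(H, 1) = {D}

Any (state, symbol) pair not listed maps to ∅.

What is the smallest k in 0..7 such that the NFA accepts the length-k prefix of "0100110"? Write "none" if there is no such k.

5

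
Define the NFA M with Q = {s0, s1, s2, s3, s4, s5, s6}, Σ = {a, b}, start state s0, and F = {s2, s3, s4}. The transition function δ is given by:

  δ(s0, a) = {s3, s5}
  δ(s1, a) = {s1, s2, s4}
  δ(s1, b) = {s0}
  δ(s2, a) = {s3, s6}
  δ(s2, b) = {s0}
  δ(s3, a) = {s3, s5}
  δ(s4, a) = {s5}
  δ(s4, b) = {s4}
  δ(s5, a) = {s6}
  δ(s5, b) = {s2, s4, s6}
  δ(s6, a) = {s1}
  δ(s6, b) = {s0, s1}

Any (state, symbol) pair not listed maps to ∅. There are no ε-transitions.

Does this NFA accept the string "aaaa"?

Start in {s0}.
Read 'a': s0→{s3, s5}; now {s3, s5}.
Read 'a': s3→{s3, s5}, s5→{s6}; now {s3, s5, s6}.
Read 'a': s3→{s3, s5}, s5→{s6}, s6→{s1}; now {s1, s3, s5, s6}.
Read 'a': s1→{s1, s2, s4}, s3→{s3, s5}, s5→{s6}, s6→{s1}; now {s1, s2, s3, s4, s5, s6}.
The final set {s1, s2, s3, s4, s5, s6} contains the accepting states s2, s3, s4.

Yes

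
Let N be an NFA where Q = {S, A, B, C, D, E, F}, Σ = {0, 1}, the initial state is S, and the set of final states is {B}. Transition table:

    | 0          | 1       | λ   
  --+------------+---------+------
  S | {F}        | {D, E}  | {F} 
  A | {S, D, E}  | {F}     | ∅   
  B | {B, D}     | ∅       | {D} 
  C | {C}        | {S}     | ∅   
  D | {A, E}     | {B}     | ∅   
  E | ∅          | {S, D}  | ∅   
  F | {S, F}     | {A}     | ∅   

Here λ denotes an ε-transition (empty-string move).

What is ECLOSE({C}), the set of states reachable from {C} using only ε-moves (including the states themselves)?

Begin with {C}.
No ε-moves leave this set, so the closure equals the set itself.

{C}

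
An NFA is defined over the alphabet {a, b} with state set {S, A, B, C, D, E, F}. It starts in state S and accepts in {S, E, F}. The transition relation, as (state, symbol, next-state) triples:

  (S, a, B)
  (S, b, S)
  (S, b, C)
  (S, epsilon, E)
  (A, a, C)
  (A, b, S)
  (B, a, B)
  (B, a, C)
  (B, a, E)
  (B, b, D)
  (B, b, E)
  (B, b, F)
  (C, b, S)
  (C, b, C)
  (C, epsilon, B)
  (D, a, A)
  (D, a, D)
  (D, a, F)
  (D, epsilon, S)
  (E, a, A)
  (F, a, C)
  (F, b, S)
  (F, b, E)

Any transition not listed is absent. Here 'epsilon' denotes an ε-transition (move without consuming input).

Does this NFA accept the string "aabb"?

Yes

Start: ε-closure({S}) = {S, E}.
Read 'a': S→{B}, E→{A}; now {A, B}.
Read 'a': A→{C}, B→{B, C, E}; now {B, C, E}.
Read 'b': B→{D, E, F}, C→{S, C}, E→∅; union {S, C, D, E, F}; ε-closure = {S, B, C, D, E, F}.
Read 'b': S→{S, C}, B→{D, E, F}, C→{S, C}, D→∅, E→∅, F→{S, E}; union {S, C, D, E, F}; ε-closure = {S, B, C, D, E, F}.
The final set {S, B, C, D, E, F} contains the accepting states S, E, F.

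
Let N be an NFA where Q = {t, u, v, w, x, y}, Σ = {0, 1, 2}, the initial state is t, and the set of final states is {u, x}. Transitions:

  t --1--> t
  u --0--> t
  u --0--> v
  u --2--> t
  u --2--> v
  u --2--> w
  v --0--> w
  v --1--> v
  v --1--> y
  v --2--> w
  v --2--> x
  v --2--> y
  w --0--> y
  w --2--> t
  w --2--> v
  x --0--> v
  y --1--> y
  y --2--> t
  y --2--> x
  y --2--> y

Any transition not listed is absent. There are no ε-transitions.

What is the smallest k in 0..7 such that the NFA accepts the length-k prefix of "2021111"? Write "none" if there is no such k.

Start in {t}.
Read '2': {t} → ∅.
The set is empty and remains empty for the remaining 6 symbols.
No reachable set along the way intersects F.

none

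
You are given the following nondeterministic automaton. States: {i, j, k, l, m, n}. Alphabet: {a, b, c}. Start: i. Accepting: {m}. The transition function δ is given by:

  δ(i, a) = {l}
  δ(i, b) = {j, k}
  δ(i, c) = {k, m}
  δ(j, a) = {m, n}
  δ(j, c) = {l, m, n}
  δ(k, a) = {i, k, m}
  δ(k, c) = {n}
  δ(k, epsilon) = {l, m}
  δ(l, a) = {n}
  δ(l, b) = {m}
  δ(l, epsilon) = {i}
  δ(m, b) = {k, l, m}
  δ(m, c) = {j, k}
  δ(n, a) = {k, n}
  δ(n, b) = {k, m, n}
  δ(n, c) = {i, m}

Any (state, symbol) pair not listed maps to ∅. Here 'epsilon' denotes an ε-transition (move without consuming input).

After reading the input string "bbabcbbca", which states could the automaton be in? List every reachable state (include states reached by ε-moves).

{i, k, l, m, n}

Start in {i}.
Read 'b': i→{j, k}; union {j, k}; ε-closure = {i, j, k, l, m}.
Read 'b': i→{j, k}, j→∅, k→∅, l→{m}, m→{k, l, m}; union {j, k, l, m}; ε-closure = {i, j, k, l, m}.
Read 'a': i→{l}, j→{m, n}, k→{i, k, m}, l→{n}, m→∅; now {i, k, l, m, n}.
Read 'b': i→{j, k}, k→∅, l→{m}, m→{k, l, m}, n→{k, m, n}; union {j, k, l, m, n}; ε-closure = {i, j, k, l, m, n}.
Read 'c': i→{k, m}, j→{l, m, n}, k→{n}, l→∅, m→{j, k}, n→{i, m}; now {i, j, k, l, m, n}.
Read 'b': i→{j, k}, j→∅, k→∅, l→{m}, m→{k, l, m}, n→{k, m, n}; union {j, k, l, m, n}; ε-closure = {i, j, k, l, m, n}.
Read 'b': i→{j, k}, j→∅, k→∅, l→{m}, m→{k, l, m}, n→{k, m, n}; union {j, k, l, m, n}; ε-closure = {i, j, k, l, m, n}.
Read 'c': i→{k, m}, j→{l, m, n}, k→{n}, l→∅, m→{j, k}, n→{i, m}; now {i, j, k, l, m, n}.
Read 'a': i→{l}, j→{m, n}, k→{i, k, m}, l→{n}, m→∅, n→{k, n}; now {i, k, l, m, n}.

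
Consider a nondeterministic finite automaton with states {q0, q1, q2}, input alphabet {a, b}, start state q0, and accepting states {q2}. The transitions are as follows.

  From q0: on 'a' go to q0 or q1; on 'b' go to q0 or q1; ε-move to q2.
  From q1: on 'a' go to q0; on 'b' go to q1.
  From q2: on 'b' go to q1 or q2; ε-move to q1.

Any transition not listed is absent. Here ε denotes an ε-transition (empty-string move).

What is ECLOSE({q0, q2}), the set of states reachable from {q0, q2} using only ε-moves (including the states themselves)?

{q0, q1, q2}

Begin with {q0, q2}.
ε-move q2 → q1; add q1.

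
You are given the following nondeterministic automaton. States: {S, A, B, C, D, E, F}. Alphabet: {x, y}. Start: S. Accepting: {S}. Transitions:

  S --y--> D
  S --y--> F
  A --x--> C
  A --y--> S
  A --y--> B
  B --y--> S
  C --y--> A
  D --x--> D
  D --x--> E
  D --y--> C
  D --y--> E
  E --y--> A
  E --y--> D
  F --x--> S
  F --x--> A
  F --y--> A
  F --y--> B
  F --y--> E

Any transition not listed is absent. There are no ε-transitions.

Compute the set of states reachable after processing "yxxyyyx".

{S, A, C, D, E}

Start in {S}.
Read 'y': S→{D, F}; now {D, F}.
Read 'x': D→{D, E}, F→{S, A}; now {S, A, D, E}.
Read 'x': S→∅, A→{C}, D→{D, E}, E→∅; now {C, D, E}.
Read 'y': C→{A}, D→{C, E}, E→{A, D}; now {A, C, D, E}.
Read 'y': A→{S, B}, C→{A}, D→{C, E}, E→{A, D}; now {S, A, B, C, D, E}.
Read 'y': S→{D, F}, A→{S, B}, B→{S}, C→{A}, D→{C, E}, E→{A, D}; now {S, A, B, C, D, E, F}.
Read 'x': S→∅, A→{C}, B→∅, C→∅, D→{D, E}, E→∅, F→{S, A}; now {S, A, C, D, E}.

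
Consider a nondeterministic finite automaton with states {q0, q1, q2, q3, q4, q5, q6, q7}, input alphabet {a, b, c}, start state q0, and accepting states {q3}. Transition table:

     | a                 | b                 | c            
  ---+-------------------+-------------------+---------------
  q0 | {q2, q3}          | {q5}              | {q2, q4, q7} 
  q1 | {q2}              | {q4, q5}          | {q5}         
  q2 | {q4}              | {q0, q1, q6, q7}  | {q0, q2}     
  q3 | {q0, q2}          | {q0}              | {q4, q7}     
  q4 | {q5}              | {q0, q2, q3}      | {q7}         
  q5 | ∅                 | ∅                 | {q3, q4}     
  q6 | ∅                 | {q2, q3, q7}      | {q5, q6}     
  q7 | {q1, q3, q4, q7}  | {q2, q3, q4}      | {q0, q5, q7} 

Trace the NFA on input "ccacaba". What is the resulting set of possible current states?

{q0, q1, q2, q3, q4, q5, q7}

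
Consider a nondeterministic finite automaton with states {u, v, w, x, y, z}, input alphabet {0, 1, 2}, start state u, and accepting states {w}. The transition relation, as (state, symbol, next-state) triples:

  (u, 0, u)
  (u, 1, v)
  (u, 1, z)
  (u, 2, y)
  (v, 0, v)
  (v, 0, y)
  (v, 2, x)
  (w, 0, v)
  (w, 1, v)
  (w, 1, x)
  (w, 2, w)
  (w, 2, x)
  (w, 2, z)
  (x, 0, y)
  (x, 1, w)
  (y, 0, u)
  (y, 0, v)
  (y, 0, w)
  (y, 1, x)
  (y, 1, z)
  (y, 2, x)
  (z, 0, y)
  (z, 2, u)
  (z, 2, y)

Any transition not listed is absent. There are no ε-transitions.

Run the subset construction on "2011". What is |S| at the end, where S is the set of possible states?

Start in {u}.
Read '2': u→{y}; now {y}.
Read '0': y→{u, v, w}; now {u, v, w}.
Read '1': u→{v, z}, v→∅, w→{v, x}; now {v, x, z}.
Read '1': v→∅, x→{w}, z→∅; now {w}.
That set has 1 state.

1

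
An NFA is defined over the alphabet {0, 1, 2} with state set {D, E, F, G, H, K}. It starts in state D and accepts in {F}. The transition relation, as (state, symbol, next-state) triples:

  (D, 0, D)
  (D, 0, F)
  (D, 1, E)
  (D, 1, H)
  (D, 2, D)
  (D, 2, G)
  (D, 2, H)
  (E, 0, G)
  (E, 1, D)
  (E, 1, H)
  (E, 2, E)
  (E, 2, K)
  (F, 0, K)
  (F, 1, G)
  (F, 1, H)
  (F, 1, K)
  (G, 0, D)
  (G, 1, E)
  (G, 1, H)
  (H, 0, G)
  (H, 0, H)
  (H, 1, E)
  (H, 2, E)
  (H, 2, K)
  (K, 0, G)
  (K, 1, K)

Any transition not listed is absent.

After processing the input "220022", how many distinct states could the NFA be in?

Start in {D}.
Read '2': {D} → {D, G, H}.
Read '2': {D, G, H} → {D, E, G, H, K}.
Read '0': {D, E, G, H, K} → {D, F, G, H}.
Read '0': {D, F, G, H} → {D, F, G, H, K}.
Read '2': {D, F, G, H, K} → {D, E, G, H, K}.
Read '2': {D, E, G, H, K} → {D, E, G, H, K}.
That set has 5 states.

5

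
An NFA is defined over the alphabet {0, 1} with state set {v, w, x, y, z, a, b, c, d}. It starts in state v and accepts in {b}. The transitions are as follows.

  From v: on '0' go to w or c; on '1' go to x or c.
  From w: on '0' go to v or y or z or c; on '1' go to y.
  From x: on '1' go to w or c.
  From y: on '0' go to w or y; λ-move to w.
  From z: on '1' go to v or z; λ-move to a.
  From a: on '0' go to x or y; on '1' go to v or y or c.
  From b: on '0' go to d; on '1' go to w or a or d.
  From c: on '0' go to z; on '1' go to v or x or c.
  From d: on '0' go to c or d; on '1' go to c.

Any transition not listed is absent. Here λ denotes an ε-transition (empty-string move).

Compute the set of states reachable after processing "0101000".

{v, w, x, y, z, a, c}

Start in {v}.
Read '0': v→{w, c}; now {w, c}.
Read '1': w→{y}, c→{v, x, c}; union {v, x, y, c}; ε-closure = {v, w, x, y, c}.
Read '0': v→{w, c}, w→{v, y, z, c}, x→∅, y→{w, y}, c→{z}; union {v, w, y, z, c}; ε-closure = {v, w, y, z, a, c}.
Read '1': v→{x, c}, w→{y}, y→∅, z→{v, z}, a→{v, y, c}, c→{v, x, c}; union {v, x, y, z, c}; ε-closure = {v, w, x, y, z, a, c}.
Read '0': v→{w, c}, w→{v, y, z, c}, x→∅, y→{w, y}, z→∅, a→{x, y}, c→{z}; union {v, w, x, y, z, c}; ε-closure = {v, w, x, y, z, a, c}.
Read '0': v→{w, c}, w→{v, y, z, c}, x→∅, y→{w, y}, z→∅, a→{x, y}, c→{z}; union {v, w, x, y, z, c}; ε-closure = {v, w, x, y, z, a, c}.
Read '0': v→{w, c}, w→{v, y, z, c}, x→∅, y→{w, y}, z→∅, a→{x, y}, c→{z}; union {v, w, x, y, z, c}; ε-closure = {v, w, x, y, z, a, c}.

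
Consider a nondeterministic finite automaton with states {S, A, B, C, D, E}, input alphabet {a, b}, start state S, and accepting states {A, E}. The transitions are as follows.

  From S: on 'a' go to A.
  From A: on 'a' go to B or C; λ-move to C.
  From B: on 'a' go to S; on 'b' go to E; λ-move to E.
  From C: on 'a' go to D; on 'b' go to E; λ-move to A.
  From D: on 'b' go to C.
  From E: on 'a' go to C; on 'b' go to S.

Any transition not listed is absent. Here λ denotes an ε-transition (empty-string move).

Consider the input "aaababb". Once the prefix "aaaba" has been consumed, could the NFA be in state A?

Yes

Start in {S}.
Read 'a': {S} → {A, C}.
Read 'a': {A, C} → {A, B, C, D, E}.
Read 'a': {A, B, C, D, E} → {S, A, B, C, D, E}.
Read 'b': {S, A, B, C, D, E} → {S, A, C, E}.
Read 'a': {S, A, C, E} → {A, B, C, D, E}.
State A is in {A, B, C, D, E}.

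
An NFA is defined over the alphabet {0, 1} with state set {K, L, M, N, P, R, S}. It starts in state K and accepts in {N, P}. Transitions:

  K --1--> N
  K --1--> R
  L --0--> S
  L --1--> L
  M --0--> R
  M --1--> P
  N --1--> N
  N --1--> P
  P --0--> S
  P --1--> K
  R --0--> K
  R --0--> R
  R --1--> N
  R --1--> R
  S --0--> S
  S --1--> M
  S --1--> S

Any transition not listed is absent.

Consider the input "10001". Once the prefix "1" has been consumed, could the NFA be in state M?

No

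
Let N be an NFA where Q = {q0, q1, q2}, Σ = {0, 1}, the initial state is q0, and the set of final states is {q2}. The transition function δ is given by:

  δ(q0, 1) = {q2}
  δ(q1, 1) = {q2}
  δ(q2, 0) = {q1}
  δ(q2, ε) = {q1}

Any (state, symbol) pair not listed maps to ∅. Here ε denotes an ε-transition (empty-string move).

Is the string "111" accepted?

Start in {q0}.
Read '1': q0→{q2}; union {q2}; ε-closure = {q1, q2}.
Read '1': q1→{q2}, q2→∅; union {q2}; ε-closure = {q1, q2}.
Read '1': q1→{q2}, q2→∅; union {q2}; ε-closure = {q1, q2}.
The final set {q1, q2} contains the accepting state q2.

Yes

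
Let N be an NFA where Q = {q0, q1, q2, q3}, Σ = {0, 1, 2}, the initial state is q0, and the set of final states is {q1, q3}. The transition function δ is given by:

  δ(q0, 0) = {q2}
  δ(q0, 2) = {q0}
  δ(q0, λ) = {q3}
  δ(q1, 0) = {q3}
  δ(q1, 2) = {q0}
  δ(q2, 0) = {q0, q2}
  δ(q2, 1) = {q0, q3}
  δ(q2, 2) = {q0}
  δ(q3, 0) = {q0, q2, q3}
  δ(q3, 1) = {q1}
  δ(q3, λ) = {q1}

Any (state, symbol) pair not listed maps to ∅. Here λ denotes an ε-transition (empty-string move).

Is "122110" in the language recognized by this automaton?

No

Start: ε-closure({q0}) = {q0, q1, q3}.
Read '1': q0→∅, q1→∅, q3→{q1}; now {q1}.
Read '2': q1→{q0}; union {q0}; ε-closure = {q0, q1, q3}.
Read '2': q0→{q0}, q1→{q0}, q3→∅; union {q0}; ε-closure = {q0, q1, q3}.
Read '1': q0→∅, q1→∅, q3→{q1}; now {q1}.
Read '1': q1→∅; now ∅.
The set is empty and remains empty for the remaining 1 symbol.
The final set ∅ contains no accepting state.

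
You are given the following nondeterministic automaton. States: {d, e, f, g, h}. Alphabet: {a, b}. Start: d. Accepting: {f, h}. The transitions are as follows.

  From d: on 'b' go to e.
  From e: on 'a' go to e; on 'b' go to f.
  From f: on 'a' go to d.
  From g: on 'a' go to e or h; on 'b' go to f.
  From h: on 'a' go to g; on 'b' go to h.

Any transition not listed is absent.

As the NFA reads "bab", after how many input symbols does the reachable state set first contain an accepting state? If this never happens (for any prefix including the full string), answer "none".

Start in {d}.
Read 'b': d→{e}; now {e}.
Read 'a': e→{e}; now {e}.
Read 'b': e→{f}; now {f}.
None of the earlier sets intersect F, but {f} does.

3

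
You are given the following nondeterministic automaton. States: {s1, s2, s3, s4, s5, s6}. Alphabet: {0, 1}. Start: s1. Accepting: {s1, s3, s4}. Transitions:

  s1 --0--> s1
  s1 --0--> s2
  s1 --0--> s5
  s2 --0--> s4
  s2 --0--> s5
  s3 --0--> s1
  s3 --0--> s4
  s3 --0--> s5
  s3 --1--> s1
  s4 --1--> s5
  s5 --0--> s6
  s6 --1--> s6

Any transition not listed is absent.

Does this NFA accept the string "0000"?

Start in {s1}.
Read '0': {s1} → {s1, s2, s5}.
Read '0': {s1, s2, s5} → {s1, s2, s4, s5, s6}.
Read '0': {s1, s2, s4, s5, s6} → {s1, s2, s4, s5, s6}.
Read '0': {s1, s2, s4, s5, s6} → {s1, s2, s4, s5, s6}.
The final set {s1, s2, s4, s5, s6} contains the accepting states s1, s4.

Yes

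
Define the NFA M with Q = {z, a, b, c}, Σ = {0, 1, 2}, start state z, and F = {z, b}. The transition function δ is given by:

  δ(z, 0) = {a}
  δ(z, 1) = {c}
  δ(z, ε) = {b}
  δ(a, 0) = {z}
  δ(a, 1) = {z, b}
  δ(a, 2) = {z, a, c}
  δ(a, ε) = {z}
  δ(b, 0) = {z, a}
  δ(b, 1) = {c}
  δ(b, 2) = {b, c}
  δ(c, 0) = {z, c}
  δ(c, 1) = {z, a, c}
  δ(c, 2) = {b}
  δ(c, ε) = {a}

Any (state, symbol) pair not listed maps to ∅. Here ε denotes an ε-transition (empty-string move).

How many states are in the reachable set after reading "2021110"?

4

Start: ε-closure({z}) = {z, b}.
Read '2': {z, b} → {z, a, b, c}.
Read '0': {z, a, b, c} → {z, a, b, c}.
Read '2': {z, a, b, c} → {z, a, b, c}.
Read '1': {z, a, b, c} → {z, a, b, c}.
Read '1': {z, a, b, c} → {z, a, b, c}.
Read '1': {z, a, b, c} → {z, a, b, c}.
Read '0': {z, a, b, c} → {z, a, b, c}.
That set has 4 states.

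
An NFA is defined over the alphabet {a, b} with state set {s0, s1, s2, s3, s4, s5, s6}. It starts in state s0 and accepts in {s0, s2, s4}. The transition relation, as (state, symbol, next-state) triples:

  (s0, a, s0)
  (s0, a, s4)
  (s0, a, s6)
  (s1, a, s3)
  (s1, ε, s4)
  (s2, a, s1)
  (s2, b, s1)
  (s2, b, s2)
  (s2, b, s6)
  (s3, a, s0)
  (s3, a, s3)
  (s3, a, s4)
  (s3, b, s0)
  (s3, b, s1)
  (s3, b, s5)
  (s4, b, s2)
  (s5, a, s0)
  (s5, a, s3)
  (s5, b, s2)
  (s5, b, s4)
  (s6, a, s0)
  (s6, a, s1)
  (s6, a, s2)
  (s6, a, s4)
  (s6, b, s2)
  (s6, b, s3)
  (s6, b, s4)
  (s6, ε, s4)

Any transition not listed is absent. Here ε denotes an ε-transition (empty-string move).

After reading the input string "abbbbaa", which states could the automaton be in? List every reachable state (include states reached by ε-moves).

{s0, s1, s2, s3, s4, s6}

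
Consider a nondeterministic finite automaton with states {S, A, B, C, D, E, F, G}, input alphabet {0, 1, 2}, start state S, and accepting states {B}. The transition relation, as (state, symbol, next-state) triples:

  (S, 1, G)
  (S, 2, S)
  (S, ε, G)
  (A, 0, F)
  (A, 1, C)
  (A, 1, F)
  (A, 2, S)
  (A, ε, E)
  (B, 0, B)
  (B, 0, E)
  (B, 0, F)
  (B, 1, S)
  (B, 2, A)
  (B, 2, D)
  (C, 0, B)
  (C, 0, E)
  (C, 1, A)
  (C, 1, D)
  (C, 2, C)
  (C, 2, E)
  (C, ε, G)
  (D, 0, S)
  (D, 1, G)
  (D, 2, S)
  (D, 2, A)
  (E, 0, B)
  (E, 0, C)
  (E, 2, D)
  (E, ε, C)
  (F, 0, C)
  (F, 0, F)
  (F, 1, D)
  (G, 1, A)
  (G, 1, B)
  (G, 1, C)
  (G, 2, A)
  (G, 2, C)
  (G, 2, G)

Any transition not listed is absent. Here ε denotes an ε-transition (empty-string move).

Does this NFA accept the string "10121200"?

Yes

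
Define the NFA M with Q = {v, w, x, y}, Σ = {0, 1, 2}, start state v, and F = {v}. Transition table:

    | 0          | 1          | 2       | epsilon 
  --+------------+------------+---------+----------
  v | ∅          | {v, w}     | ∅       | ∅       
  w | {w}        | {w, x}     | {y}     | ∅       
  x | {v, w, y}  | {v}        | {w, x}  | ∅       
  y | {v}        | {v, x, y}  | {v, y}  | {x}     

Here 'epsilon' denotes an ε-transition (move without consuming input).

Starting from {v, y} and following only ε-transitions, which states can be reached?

{v, x, y}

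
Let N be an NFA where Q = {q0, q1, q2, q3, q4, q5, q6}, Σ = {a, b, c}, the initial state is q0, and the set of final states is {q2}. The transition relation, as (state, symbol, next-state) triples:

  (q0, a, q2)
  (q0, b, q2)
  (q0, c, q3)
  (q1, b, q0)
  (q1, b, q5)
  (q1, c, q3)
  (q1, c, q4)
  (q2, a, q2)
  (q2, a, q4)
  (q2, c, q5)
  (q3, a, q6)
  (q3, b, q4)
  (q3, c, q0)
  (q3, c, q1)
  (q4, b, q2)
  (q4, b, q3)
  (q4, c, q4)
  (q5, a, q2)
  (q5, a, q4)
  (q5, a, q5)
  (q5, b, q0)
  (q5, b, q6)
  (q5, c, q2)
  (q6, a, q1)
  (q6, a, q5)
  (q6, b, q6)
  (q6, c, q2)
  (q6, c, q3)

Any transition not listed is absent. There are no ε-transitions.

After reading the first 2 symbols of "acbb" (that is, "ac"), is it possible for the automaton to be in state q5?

Yes

Start in {q0}.
Read 'a': q0→{q2}; now {q2}.
Read 'c': q2→{q5}; now {q5}.
State q5 is in {q5}.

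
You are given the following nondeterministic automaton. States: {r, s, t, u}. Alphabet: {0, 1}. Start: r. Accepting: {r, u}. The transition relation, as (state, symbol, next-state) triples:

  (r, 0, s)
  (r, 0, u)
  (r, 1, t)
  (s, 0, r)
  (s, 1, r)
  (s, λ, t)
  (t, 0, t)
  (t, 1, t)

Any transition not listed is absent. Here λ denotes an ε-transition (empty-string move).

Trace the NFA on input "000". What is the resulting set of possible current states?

Start in {r}.
Read '0': r→{s, u}; union {s, u}; ε-closure = {s, t, u}.
Read '0': s→{r}, t→{t}, u→∅; now {r, t}.
Read '0': r→{s, u}, t→{t}; now {s, t, u}.

{s, t, u}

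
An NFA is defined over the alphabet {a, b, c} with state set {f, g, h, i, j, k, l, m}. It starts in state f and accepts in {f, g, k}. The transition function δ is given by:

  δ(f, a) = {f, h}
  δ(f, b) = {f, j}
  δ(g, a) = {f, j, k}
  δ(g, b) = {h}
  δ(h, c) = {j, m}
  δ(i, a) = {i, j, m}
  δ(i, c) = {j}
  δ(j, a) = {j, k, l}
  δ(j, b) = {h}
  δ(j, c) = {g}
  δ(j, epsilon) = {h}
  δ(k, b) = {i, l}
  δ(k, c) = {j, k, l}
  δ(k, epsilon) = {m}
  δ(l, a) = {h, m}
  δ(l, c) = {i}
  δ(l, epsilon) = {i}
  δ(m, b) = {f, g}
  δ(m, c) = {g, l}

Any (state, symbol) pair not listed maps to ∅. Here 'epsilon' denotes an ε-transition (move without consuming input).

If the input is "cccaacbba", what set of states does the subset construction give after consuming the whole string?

∅

Start in {f}.
Read 'c': {f} → ∅.
The set is empty and remains empty for the remaining 8 symbols.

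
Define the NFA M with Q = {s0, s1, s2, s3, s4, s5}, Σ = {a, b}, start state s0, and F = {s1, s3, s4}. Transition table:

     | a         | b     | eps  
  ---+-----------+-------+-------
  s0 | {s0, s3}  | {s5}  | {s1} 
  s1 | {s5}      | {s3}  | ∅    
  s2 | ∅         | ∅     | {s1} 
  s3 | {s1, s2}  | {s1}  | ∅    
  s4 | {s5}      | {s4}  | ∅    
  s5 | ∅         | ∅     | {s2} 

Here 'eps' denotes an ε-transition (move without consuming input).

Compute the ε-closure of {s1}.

{s1}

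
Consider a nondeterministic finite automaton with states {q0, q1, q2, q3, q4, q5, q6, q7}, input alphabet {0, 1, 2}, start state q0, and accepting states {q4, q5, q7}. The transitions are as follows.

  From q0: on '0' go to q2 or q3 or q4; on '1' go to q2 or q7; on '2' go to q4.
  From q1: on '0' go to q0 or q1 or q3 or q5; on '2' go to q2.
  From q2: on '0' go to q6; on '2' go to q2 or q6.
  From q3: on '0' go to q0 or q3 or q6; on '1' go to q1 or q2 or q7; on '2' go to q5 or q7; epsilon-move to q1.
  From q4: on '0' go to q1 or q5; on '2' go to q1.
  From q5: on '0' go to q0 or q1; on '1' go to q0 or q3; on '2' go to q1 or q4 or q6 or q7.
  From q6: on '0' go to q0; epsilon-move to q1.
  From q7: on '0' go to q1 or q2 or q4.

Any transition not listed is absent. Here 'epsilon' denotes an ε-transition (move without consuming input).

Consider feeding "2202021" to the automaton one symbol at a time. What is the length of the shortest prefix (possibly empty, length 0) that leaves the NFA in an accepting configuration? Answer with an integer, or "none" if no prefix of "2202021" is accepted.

1

Start in {q0}.
Read '2': q0→{q4}; now {q4}.
None of the earlier sets intersect F, but {q4} does.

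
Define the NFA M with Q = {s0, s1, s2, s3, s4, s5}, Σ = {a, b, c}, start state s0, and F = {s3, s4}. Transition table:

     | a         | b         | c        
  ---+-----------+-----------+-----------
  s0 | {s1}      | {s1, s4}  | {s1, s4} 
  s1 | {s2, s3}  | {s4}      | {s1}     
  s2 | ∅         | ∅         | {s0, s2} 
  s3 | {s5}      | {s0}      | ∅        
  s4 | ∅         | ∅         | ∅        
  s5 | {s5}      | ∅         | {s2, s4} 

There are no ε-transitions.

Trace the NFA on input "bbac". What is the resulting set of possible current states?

∅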